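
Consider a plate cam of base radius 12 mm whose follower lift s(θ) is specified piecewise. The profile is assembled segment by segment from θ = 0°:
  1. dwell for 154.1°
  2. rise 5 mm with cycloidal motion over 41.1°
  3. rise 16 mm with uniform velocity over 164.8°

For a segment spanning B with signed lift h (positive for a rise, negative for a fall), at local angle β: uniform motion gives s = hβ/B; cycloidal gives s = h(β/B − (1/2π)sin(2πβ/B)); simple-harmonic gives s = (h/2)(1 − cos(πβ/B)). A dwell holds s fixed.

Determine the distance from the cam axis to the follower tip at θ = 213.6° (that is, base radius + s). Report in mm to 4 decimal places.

seg 1 [0°–154.1°] dwell: s stays 0.0000
seg 2 [154.1°–195.2°] cycloidal, h=5: full span → s += 5 → s = 5.0000
seg 3 [195.2°–360°] uniform, h=16: θ=213.6° here. β=18.4, B=164.8. 16·18.4/164.8 = 1.7864 → s = 6.7864
radial distance = base radius + s = 12 + 6.7864 = 18.7864

18.7864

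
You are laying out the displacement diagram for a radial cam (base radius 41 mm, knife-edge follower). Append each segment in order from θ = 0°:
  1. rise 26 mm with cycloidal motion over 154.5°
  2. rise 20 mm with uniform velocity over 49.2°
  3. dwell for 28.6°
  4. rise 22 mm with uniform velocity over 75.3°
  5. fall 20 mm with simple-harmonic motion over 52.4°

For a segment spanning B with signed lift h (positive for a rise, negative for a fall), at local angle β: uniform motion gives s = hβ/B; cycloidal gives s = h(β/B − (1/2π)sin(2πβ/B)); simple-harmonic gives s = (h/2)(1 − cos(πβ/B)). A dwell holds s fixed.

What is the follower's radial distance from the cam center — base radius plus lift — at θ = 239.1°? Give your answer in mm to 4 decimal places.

seg 1 [0°–154.5°] cycloidal, h=26: full span → s += 26 → s = 26.0000
seg 2 [154.5°–203.7°] uniform, h=20: full span → s += 20 → s = 46.0000
seg 3 [203.7°–232.3°] dwell: s stays 46.0000
seg 4 [232.3°–307.6°] uniform, h=22: θ=239.1° here. β=6.8, B=75.3. 22·6.8/75.3 = 1.9867 → s = 47.9867
radial distance = base radius + s = 41 + 47.9867 = 88.9867

88.9867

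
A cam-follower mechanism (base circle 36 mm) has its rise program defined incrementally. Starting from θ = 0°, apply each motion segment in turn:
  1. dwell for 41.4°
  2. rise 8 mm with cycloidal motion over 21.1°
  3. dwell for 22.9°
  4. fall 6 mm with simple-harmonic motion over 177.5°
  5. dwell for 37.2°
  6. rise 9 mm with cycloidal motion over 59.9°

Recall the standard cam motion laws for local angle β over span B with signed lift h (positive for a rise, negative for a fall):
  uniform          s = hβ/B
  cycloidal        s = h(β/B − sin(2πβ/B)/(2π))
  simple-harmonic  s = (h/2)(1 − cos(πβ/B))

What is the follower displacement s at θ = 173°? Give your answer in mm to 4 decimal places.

seg 1 [0°–41.4°] dwell: s stays 0.0000
seg 2 [41.4°–62.5°] cycloidal, h=8: full span → s += 8 → s = 8.0000
seg 3 [62.5°–85.4°] dwell: s stays 8.0000
seg 4 [85.4°–262.9°] simple-harmonic, h=-6: θ=173° here. β=87.6, B=177.5. -6/2·(1 − cos(π·0.4935)) = -2.9389 → s = 5.0611

5.0611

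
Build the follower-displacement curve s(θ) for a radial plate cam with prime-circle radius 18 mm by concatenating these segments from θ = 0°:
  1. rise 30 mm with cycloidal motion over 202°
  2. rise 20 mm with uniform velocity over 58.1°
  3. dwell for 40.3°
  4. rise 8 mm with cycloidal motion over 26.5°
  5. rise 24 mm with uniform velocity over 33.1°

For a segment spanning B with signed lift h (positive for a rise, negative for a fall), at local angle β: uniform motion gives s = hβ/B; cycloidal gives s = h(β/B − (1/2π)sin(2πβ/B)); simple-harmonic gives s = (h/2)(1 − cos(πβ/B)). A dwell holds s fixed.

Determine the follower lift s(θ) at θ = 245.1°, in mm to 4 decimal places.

seg 1 [0°–202°] cycloidal, h=30: full span → s += 30 → s = 30.0000
seg 2 [202°–260.1°] uniform, h=20: θ=245.1° here. β=43.1, B=58.1. 20·43.1/58.1 = 14.8365 → s = 44.8365

44.8365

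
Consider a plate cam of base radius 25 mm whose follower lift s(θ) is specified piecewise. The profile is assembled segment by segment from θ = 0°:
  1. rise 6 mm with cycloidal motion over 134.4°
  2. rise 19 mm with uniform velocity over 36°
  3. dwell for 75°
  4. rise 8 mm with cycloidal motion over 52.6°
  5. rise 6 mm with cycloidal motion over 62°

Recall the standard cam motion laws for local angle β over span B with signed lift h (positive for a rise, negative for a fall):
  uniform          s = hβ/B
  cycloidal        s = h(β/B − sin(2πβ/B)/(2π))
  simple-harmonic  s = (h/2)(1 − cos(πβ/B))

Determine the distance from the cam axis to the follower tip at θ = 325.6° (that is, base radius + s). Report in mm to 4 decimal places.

seg 1 [0°–134.4°] cycloidal, h=6: full span → s += 6 → s = 6.0000
seg 2 [134.4°–170.4°] uniform, h=19: full span → s += 19 → s = 25.0000
seg 3 [170.4°–245.4°] dwell: s stays 25.0000
seg 4 [245.4°–298°] cycloidal, h=8: full span → s += 8 → s = 33.0000
seg 5 [298°–360°] cycloidal, h=6: θ=325.6° here. β=27.6, B=62. 6·(0.4452 − sin(2π·0.4452)/(2π)) = 2.3484 → s = 35.3484
radial distance = base radius + s = 25 + 35.3484 = 60.3484

60.3484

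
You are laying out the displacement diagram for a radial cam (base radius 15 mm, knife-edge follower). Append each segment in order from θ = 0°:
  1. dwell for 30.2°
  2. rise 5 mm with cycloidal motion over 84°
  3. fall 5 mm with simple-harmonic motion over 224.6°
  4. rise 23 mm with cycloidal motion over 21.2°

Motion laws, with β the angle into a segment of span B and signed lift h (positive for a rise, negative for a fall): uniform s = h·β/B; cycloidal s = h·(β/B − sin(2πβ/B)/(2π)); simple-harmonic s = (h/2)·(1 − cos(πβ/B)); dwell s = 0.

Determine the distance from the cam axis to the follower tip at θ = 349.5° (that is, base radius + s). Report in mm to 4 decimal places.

seg 1 [0°–30.2°] dwell: s stays 0.0000
seg 2 [30.2°–114.2°] cycloidal, h=5: full span → s += 5 → s = 5.0000
seg 3 [114.2°–338.8°] simple-harmonic, h=-5: full span → s += -5 → s = 0.0000
seg 4 [338.8°–360°] cycloidal, h=23: θ=349.5° here. β=10.7, B=21.2. 23·(0.5047 − sin(2π·0.5047)/(2π)) = 11.7170 → s = 11.7170
radial distance = base radius + s = 15 + 11.7170 = 26.7170

26.7170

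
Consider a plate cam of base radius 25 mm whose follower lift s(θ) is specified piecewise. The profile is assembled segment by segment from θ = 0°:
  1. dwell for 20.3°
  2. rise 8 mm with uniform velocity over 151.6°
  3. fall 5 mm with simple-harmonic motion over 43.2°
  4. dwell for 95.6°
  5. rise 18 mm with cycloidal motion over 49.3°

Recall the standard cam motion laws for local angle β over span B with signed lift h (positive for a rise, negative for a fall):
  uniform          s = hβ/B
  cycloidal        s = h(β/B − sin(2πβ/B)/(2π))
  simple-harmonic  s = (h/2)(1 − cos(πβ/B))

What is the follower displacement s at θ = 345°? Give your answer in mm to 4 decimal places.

seg 1 [0°–20.3°] dwell: s stays 0.0000
seg 2 [20.3°–171.9°] uniform, h=8: full span → s += 8 → s = 8.0000
seg 3 [171.9°–215.1°] simple-harmonic, h=-5: full span → s += -5 → s = 3.0000
seg 4 [215.1°–310.7°] dwell: s stays 3.0000
seg 5 [310.7°–360°] cycloidal, h=18: θ=345° here. β=34.3, B=49.3. 18·(0.6957 − sin(2π·0.6957)/(2π)) = 15.2232 → s = 18.2232

18.2232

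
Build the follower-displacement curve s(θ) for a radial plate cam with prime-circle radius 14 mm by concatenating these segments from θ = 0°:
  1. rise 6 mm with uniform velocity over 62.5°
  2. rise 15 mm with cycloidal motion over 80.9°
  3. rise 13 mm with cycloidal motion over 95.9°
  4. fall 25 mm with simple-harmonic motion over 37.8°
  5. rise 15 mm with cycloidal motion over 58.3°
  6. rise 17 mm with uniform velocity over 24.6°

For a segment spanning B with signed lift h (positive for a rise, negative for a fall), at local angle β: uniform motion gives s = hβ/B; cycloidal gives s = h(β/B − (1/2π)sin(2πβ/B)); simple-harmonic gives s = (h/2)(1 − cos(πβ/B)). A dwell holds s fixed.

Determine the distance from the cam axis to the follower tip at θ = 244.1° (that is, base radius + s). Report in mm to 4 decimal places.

seg 1 [0°–62.5°] uniform, h=6: full span → s += 6 → s = 6.0000
seg 2 [62.5°–143.4°] cycloidal, h=15: full span → s += 15 → s = 21.0000
seg 3 [143.4°–239.3°] cycloidal, h=13: full span → s += 13 → s = 34.0000
seg 4 [239.3°–277.1°] simple-harmonic, h=-25: θ=244.1° here. β=4.8, B=37.8. -25/2·(1 − cos(π·0.1270)) = -0.9815 → s = 33.0185
radial distance = base radius + s = 14 + 33.0185 = 47.0185

47.0185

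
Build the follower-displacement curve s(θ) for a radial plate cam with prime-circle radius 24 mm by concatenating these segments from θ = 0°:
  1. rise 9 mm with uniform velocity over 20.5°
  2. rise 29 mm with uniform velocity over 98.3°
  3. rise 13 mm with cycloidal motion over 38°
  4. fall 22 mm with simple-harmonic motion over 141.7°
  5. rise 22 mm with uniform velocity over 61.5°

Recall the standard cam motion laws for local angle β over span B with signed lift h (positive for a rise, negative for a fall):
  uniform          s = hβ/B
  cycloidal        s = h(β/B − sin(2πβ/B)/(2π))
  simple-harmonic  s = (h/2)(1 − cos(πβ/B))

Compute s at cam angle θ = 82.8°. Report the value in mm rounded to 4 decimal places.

seg 1 [0°–20.5°] uniform, h=9: full span → s += 9 → s = 9.0000
seg 2 [20.5°–118.8°] uniform, h=29: θ=82.8° here. β=62.3, B=98.3. 29·62.3/98.3 = 18.3795 → s = 27.3795

27.3795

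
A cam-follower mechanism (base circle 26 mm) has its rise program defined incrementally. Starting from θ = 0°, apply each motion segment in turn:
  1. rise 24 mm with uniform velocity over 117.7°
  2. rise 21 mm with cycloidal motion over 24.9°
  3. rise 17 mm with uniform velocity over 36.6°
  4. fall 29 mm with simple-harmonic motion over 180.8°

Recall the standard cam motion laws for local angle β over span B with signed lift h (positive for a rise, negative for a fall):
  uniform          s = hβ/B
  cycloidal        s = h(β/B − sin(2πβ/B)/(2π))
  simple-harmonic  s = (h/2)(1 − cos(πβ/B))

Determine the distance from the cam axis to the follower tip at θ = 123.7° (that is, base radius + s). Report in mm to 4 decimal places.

seg 1 [0°–117.7°] uniform, h=24: full span → s += 24 → s = 24.0000
seg 2 [117.7°–142.6°] cycloidal, h=21: θ=123.7° here. β=6, B=24.9. 21·(0.2410 − sin(2π·0.2410)/(2π)) = 1.7234 → s = 25.7234
radial distance = base radius + s = 26 + 25.7234 = 51.7234

51.7234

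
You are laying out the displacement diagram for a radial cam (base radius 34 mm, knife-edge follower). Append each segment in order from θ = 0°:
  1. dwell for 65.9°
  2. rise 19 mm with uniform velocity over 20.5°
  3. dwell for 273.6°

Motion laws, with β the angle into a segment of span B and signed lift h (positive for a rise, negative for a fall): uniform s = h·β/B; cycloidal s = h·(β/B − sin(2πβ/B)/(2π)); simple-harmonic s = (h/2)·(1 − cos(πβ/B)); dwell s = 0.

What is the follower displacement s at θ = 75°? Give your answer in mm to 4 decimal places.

seg 1 [0°–65.9°] dwell: s stays 0.0000
seg 2 [65.9°–86.4°] uniform, h=19: θ=75° here. β=9.1, B=20.5. 19·9.1/20.5 = 8.4341 → s = 8.4341

8.4341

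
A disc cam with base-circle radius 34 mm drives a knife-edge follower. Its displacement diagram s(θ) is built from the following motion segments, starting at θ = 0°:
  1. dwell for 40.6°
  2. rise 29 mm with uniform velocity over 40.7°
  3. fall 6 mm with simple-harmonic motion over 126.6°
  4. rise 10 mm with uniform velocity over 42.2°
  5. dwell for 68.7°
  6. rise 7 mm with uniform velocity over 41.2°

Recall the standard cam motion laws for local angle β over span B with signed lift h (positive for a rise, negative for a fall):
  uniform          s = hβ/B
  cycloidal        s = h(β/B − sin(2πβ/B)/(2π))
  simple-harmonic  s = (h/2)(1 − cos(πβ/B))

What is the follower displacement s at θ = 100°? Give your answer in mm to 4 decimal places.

seg 1 [0°–40.6°] dwell: s stays 0.0000
seg 2 [40.6°–81.3°] uniform, h=29: full span → s += 29 → s = 29.0000
seg 3 [81.3°–207.9°] simple-harmonic, h=-6: θ=100° here. β=18.7, B=126.6. -6/2·(1 − cos(π·0.1477)) = -0.3172 → s = 28.6828

28.6828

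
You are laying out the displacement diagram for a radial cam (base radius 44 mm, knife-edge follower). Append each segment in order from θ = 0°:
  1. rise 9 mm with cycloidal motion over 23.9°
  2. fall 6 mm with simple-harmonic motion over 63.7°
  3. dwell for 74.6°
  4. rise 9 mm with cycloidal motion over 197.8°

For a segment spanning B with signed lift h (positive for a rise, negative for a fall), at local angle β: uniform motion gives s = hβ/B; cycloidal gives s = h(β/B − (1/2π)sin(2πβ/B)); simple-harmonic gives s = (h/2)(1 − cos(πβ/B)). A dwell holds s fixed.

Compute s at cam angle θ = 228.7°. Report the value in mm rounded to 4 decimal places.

seg 1 [0°–23.9°] cycloidal, h=9: full span → s += 9 → s = 9.0000
seg 2 [23.9°–87.6°] simple-harmonic, h=-6: full span → s += -6 → s = 3.0000
seg 3 [87.6°–162.2°] dwell: s stays 3.0000
seg 4 [162.2°–360°] cycloidal, h=9: θ=228.7° here. β=66.5, B=197.8. 9·(0.3362 − sin(2π·0.3362)/(2π)) = 1.7984 → s = 4.7984

4.7984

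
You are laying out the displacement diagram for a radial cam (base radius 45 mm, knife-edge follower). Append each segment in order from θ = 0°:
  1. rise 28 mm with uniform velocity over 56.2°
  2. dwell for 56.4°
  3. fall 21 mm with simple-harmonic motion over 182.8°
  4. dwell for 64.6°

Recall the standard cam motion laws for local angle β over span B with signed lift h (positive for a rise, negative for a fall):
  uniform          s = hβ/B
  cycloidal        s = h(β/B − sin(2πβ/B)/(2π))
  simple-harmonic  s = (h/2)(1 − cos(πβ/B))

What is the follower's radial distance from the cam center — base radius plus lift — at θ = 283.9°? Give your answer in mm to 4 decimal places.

seg 1 [0°–56.2°] uniform, h=28: full span → s += 28 → s = 28.0000
seg 2 [56.2°–112.6°] dwell: s stays 28.0000
seg 3 [112.6°–295.4°] simple-harmonic, h=-21: θ=283.9° here. β=171.3, B=182.8. -21/2·(1 − cos(π·0.9371)) = -20.7956 → s = 7.2044
radial distance = base radius + s = 45 + 7.2044 = 52.2044

52.2044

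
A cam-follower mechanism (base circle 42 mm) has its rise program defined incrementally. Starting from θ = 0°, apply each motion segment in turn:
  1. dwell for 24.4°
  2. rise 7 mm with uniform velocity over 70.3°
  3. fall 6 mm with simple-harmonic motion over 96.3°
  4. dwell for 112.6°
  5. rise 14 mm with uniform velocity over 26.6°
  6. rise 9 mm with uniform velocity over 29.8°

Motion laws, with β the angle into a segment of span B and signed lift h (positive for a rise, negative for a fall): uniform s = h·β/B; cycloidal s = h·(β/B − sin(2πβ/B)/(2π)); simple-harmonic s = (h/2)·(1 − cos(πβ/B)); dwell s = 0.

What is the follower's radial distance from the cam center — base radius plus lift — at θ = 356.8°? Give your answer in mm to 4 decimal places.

seg 1 [0°–24.4°] dwell: s stays 0.0000
seg 2 [24.4°–94.7°] uniform, h=7: full span → s += 7 → s = 7.0000
seg 3 [94.7°–191°] simple-harmonic, h=-6: full span → s += -6 → s = 1.0000
seg 4 [191°–303.6°] dwell: s stays 1.0000
seg 5 [303.6°–330.2°] uniform, h=14: full span → s += 14 → s = 15.0000
seg 6 [330.2°–360°] uniform, h=9: θ=356.8° here. β=26.6, B=29.8. 9·26.6/29.8 = 8.0336 → s = 23.0336
radial distance = base radius + s = 42 + 23.0336 = 65.0336

65.0336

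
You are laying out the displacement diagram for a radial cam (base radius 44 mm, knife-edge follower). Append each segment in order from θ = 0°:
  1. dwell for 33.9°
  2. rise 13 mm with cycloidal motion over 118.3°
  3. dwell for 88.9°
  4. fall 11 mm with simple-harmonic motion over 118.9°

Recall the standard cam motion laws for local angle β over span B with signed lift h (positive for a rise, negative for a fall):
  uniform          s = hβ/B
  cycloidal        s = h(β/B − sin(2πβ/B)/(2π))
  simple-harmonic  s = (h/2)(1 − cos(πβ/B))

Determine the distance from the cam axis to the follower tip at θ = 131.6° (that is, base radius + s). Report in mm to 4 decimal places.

seg 1 [0°–33.9°] dwell: s stays 0.0000
seg 2 [33.9°–152.2°] cycloidal, h=13: θ=131.6° here. β=97.7, B=118.3. 13·(0.8259 − sin(2π·0.8259)/(2π)) = 12.5746 → s = 12.5746
radial distance = base radius + s = 44 + 12.5746 = 56.5746

56.5746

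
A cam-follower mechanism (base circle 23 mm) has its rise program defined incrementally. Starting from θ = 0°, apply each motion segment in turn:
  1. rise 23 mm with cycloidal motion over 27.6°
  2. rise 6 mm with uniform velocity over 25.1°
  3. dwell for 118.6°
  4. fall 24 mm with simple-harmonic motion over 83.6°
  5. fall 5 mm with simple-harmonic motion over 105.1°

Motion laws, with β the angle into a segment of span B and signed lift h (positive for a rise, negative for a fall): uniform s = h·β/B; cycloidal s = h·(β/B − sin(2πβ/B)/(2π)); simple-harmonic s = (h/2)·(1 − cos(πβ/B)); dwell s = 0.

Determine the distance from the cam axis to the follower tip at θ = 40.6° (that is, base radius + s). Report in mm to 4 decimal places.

seg 1 [0°–27.6°] cycloidal, h=23: full span → s += 23 → s = 23.0000
seg 2 [27.6°–52.7°] uniform, h=6: θ=40.6° here. β=13, B=25.1. 6·13/25.1 = 3.1076 → s = 26.1076
radial distance = base radius + s = 23 + 26.1076 = 49.1076

49.1076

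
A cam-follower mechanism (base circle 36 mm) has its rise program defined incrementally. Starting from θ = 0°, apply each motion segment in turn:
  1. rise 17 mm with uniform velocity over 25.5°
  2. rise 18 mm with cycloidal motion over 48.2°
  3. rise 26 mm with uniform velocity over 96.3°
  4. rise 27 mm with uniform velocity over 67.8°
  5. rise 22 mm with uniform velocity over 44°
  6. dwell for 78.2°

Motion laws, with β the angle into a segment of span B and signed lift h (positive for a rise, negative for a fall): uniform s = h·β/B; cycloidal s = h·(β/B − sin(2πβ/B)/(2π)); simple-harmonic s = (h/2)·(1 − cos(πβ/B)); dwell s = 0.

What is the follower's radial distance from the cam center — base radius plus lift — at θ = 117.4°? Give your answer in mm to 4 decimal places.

seg 1 [0°–25.5°] uniform, h=17: full span → s += 17 → s = 17.0000
seg 2 [25.5°–73.7°] cycloidal, h=18: full span → s += 18 → s = 35.0000
seg 3 [73.7°–170°] uniform, h=26: θ=117.4° here. β=43.7, B=96.3. 26·43.7/96.3 = 11.7985 → s = 46.7985
radial distance = base radius + s = 36 + 46.7985 = 82.7985

82.7985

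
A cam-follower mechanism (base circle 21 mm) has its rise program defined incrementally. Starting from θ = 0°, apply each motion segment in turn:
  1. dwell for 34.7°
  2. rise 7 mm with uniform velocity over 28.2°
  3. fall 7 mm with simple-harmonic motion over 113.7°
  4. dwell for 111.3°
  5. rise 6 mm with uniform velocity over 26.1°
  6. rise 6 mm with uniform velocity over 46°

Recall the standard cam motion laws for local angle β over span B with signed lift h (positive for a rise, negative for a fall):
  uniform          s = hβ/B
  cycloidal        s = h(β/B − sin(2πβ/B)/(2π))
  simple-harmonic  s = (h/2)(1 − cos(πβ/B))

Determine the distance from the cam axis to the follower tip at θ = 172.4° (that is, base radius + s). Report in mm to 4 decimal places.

seg 1 [0°–34.7°] dwell: s stays 0.0000
seg 2 [34.7°–62.9°] uniform, h=7: full span → s += 7 → s = 7.0000
seg 3 [62.9°–176.6°] simple-harmonic, h=-7: θ=172.4° here. β=109.5, B=113.7. -7/2·(1 − cos(π·0.9631)) = -6.9765 → s = 0.0235
radial distance = base radius + s = 21 + 0.0235 = 21.0235

21.0235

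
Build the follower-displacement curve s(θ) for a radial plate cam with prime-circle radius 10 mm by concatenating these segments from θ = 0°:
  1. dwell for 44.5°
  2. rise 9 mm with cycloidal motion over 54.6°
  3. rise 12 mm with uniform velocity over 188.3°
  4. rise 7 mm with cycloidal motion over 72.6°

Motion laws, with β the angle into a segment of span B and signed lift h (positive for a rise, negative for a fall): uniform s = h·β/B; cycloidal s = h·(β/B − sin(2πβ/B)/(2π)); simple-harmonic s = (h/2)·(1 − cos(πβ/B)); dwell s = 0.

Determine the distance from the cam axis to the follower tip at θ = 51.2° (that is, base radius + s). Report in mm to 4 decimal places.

seg 1 [0°–44.5°] dwell: s stays 0.0000
seg 2 [44.5°–99.1°] cycloidal, h=9: θ=51.2° here. β=6.7, B=54.6. 9·(0.1227 − sin(2π·0.1227)/(2π)) = 0.1062 → s = 0.1062
radial distance = base radius + s = 10 + 0.1062 = 10.1062

10.1062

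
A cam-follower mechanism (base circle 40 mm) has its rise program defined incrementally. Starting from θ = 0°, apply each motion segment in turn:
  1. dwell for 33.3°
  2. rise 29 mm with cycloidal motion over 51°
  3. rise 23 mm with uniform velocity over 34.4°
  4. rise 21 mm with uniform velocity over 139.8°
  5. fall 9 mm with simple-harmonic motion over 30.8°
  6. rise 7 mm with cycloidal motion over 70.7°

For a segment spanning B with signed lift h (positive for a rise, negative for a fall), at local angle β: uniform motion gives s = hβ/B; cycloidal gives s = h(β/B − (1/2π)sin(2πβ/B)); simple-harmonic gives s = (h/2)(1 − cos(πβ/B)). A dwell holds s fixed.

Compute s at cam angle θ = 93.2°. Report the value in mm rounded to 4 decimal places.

seg 1 [0°–33.3°] dwell: s stays 0.0000
seg 2 [33.3°–84.3°] cycloidal, h=29: full span → s += 29 → s = 29.0000
seg 3 [84.3°–118.7°] uniform, h=23: θ=93.2° here. β=8.9, B=34.4. 23·8.9/34.4 = 5.9506 → s = 34.9506

34.9506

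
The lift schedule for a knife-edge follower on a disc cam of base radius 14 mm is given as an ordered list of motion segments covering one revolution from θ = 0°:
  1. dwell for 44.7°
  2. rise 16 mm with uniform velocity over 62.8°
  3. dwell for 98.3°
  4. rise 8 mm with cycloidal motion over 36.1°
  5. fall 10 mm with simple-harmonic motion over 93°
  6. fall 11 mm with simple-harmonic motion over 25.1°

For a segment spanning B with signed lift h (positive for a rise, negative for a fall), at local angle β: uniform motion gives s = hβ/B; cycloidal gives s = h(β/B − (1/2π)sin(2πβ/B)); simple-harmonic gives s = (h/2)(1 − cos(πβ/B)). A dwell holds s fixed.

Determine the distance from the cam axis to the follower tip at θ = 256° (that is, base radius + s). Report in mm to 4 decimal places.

seg 1 [0°–44.7°] dwell: s stays 0.0000
seg 2 [44.7°–107.5°] uniform, h=16: full span → s += 16 → s = 16.0000
seg 3 [107.5°–205.8°] dwell: s stays 16.0000
seg 4 [205.8°–241.9°] cycloidal, h=8: full span → s += 8 → s = 24.0000
seg 5 [241.9°–334.9°] simple-harmonic, h=-10: θ=256° here. β=14.1, B=93. -10/2·(1 − cos(π·0.1516)) = -0.5565 → s = 23.4435
radial distance = base radius + s = 14 + 23.4435 = 37.4435

37.4435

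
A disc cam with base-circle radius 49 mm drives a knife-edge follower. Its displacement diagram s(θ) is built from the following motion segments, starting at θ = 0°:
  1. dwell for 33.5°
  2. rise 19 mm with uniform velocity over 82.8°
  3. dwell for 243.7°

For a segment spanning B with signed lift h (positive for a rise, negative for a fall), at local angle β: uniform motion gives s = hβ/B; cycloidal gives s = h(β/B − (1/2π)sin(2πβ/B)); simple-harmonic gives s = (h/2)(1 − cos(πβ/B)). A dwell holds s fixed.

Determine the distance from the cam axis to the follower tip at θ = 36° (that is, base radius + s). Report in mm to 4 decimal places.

seg 1 [0°–33.5°] dwell: s stays 0.0000
seg 2 [33.5°–116.3°] uniform, h=19: θ=36° here. β=2.5, B=82.8. 19·2.5/82.8 = 0.5737 → s = 0.5737
radial distance = base radius + s = 49 + 0.5737 = 49.5737

49.5737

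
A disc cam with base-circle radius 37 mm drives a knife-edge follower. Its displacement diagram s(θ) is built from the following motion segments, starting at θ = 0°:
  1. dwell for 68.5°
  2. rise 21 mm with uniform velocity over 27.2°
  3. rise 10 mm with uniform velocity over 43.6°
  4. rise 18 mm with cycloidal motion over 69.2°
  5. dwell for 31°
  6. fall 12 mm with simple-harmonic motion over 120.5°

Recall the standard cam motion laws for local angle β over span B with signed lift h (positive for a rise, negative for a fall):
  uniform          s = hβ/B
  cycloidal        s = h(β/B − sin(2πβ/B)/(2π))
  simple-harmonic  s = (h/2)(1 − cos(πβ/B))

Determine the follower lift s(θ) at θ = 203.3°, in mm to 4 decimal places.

seg 1 [0°–68.5°] dwell: s stays 0.0000
seg 2 [68.5°–95.7°] uniform, h=21: full span → s += 21 → s = 21.0000
seg 3 [95.7°–139.3°] uniform, h=10: full span → s += 10 → s = 31.0000
seg 4 [139.3°–208.5°] cycloidal, h=18: θ=203.3° here. β=64, B=69.2. 18·(0.9249 − sin(2π·0.9249)/(2π)) = 17.9503 → s = 48.9503

48.9503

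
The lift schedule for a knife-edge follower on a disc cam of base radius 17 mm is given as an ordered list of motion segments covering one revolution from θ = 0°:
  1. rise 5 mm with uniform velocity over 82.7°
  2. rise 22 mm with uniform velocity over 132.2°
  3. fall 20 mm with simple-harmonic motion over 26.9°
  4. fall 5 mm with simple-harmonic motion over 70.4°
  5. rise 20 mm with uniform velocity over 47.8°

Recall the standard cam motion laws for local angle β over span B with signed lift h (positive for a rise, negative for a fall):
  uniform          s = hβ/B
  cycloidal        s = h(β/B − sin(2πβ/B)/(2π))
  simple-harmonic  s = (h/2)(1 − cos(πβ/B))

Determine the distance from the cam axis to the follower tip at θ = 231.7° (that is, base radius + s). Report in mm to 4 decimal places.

seg 1 [0°–82.7°] uniform, h=5: full span → s += 5 → s = 5.0000
seg 2 [82.7°–214.9°] uniform, h=22: full span → s += 22 → s = 27.0000
seg 3 [214.9°–241.8°] simple-harmonic, h=-20: θ=231.7° here. β=16.8, B=26.9. -20/2·(1 − cos(π·0.6245)) = -13.8133 → s = 13.1867
radial distance = base radius + s = 17 + 13.1867 = 30.1867

30.1867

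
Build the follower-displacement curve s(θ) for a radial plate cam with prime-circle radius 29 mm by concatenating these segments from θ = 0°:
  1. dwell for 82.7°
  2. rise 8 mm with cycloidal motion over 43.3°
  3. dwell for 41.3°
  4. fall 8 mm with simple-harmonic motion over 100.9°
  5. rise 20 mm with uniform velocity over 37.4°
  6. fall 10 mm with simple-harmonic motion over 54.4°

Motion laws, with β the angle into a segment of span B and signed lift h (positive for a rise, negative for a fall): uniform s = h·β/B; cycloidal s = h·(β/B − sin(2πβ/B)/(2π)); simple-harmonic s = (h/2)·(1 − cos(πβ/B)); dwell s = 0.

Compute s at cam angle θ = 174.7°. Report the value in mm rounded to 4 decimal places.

seg 1 [0°–82.7°] dwell: s stays 0.0000
seg 2 [82.7°–126°] cycloidal, h=8: full span → s += 8 → s = 8.0000
seg 3 [126°–167.3°] dwell: s stays 8.0000
seg 4 [167.3°–268.2°] simple-harmonic, h=-8: θ=174.7° here. β=7.4, B=100.9. -8/2·(1 − cos(π·0.0733)) = -0.1057 → s = 7.8943

7.8943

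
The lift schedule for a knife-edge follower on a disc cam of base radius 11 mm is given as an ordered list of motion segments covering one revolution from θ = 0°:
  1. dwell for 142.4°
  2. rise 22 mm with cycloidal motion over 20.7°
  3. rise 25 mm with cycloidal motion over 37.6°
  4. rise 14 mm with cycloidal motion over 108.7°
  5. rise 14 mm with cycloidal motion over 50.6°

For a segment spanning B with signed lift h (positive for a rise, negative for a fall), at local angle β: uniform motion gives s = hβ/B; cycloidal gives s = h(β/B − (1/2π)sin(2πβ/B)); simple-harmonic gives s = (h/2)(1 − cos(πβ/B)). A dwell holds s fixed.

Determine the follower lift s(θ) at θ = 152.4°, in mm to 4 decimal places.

seg 1 [0°–142.4°] dwell: s stays 0.0000
seg 2 [142.4°–163.1°] cycloidal, h=22: θ=152.4° here. β=10, B=20.7. 22·(0.4831 − sin(2π·0.4831)/(2π)) = 10.2567 → s = 10.2567

10.2567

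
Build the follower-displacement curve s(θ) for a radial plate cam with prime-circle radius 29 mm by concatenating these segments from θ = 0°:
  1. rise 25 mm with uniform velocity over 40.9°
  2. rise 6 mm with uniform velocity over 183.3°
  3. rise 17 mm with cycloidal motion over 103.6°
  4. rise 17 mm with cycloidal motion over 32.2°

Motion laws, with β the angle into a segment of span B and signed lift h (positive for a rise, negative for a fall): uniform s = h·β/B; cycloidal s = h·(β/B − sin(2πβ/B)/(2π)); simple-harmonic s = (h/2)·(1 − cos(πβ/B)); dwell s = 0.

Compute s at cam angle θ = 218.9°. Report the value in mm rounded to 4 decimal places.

seg 1 [0°–40.9°] uniform, h=25: full span → s += 25 → s = 25.0000
seg 2 [40.9°–224.2°] uniform, h=6: θ=218.9° here. β=178, B=183.3. 6·178/183.3 = 5.8265 → s = 30.8265

30.8265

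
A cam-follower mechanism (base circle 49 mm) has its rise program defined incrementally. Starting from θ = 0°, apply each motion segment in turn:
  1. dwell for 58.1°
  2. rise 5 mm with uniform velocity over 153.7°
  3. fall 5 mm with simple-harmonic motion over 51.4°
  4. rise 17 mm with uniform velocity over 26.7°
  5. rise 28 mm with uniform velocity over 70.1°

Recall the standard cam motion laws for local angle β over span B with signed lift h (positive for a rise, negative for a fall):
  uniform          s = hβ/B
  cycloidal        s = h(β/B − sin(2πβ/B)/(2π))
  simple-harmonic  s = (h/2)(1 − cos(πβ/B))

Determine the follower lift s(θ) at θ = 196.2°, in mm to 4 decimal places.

seg 1 [0°–58.1°] dwell: s stays 0.0000
seg 2 [58.1°–211.8°] uniform, h=5: θ=196.2° here. β=138.1, B=153.7. 5·138.1/153.7 = 4.4925 → s = 4.4925

4.4925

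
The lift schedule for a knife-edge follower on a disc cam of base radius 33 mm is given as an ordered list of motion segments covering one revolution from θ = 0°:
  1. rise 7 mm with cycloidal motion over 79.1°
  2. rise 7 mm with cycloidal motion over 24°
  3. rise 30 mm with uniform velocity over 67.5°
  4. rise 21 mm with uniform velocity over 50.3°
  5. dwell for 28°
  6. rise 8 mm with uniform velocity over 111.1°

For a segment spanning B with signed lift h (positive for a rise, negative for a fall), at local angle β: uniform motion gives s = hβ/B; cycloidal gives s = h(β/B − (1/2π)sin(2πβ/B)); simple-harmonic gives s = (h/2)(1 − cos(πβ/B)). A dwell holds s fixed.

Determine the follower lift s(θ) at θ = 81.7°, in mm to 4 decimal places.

seg 1 [0°–79.1°] cycloidal, h=7: full span → s += 7 → s = 7.0000
seg 2 [79.1°–103.1°] cycloidal, h=7: θ=81.7° here. β=2.6, B=24. 7·(0.1083 − sin(2π·0.1083)/(2π)) = 0.0572 → s = 7.0572

7.0572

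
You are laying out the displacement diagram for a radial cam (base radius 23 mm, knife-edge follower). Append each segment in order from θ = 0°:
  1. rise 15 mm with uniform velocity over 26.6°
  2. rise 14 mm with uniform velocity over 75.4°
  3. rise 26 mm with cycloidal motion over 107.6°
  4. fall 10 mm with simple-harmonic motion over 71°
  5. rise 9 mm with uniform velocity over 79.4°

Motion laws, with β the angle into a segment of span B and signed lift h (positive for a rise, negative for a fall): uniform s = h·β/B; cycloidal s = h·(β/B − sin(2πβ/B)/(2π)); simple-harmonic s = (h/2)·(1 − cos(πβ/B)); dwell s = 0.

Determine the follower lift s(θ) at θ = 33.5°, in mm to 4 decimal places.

seg 1 [0°–26.6°] uniform, h=15: full span → s += 15 → s = 15.0000
seg 2 [26.6°–102°] uniform, h=14: θ=33.5° here. β=6.9, B=75.4. 14·6.9/75.4 = 1.2812 → s = 16.2812

16.2812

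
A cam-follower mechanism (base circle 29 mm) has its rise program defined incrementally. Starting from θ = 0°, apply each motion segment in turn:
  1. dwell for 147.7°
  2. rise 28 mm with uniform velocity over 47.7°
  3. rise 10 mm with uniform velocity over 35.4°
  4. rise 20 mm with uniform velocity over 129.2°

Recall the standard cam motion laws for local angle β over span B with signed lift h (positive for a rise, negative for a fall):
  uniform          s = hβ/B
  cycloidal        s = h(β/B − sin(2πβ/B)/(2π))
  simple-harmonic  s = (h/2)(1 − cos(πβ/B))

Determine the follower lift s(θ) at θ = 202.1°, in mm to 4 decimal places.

seg 1 [0°–147.7°] dwell: s stays 0.0000
seg 2 [147.7°–195.4°] uniform, h=28: full span → s += 28 → s = 28.0000
seg 3 [195.4°–230.8°] uniform, h=10: θ=202.1° here. β=6.7, B=35.4. 10·6.7/35.4 = 1.8927 → s = 29.8927

29.8927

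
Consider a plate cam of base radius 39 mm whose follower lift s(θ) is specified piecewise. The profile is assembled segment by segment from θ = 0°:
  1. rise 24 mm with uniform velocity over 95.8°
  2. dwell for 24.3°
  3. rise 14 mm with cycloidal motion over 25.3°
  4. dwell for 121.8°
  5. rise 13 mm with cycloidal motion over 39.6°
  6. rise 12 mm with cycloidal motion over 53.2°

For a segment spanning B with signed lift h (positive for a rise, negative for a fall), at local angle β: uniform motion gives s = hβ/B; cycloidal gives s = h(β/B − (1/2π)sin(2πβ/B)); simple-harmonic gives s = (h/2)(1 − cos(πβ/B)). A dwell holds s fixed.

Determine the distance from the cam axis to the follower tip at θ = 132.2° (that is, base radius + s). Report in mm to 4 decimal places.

seg 1 [0°–95.8°] uniform, h=24: full span → s += 24 → s = 24.0000
seg 2 [95.8°–120.1°] dwell: s stays 24.0000
seg 3 [120.1°–145.4°] cycloidal, h=14: θ=132.2° here. β=12.1, B=25.3. 14·(0.4783 − sin(2π·0.4783)/(2π)) = 6.3922 → s = 30.3922
radial distance = base radius + s = 39 + 30.3922 = 69.3922

69.3922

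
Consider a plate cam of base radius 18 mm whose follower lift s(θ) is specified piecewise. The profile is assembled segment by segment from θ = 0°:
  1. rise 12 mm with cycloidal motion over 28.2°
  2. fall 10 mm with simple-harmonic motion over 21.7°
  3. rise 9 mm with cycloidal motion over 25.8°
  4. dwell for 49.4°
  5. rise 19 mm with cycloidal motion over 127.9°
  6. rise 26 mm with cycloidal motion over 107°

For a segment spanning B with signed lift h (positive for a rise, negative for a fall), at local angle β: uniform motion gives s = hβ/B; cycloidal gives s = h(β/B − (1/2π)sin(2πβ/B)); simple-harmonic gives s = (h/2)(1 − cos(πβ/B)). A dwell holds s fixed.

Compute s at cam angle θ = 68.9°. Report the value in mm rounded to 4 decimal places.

seg 1 [0°–28.2°] cycloidal, h=12: full span → s += 12 → s = 12.0000
seg 2 [28.2°–49.9°] simple-harmonic, h=-10: full span → s += -10 → s = 2.0000
seg 3 [49.9°–75.7°] cycloidal, h=9: θ=68.9° here. β=19, B=25.8. 9·(0.7364 − sin(2π·0.7364)/(2π)) = 8.0551 → s = 10.0551

10.0551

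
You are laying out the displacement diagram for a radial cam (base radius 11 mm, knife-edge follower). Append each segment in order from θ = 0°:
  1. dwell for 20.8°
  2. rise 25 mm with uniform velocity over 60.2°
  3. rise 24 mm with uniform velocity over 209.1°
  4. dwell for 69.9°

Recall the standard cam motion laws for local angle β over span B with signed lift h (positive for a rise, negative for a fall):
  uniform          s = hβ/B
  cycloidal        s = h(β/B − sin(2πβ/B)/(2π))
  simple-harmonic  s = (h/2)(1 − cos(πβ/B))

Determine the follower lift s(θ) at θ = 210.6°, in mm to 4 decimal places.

seg 1 [0°–20.8°] dwell: s stays 0.0000
seg 2 [20.8°–81°] uniform, h=25: full span → s += 25 → s = 25.0000
seg 3 [81°–290.1°] uniform, h=24: θ=210.6° here. β=129.6, B=209.1. 24·129.6/209.1 = 14.8752 → s = 39.8752

39.8752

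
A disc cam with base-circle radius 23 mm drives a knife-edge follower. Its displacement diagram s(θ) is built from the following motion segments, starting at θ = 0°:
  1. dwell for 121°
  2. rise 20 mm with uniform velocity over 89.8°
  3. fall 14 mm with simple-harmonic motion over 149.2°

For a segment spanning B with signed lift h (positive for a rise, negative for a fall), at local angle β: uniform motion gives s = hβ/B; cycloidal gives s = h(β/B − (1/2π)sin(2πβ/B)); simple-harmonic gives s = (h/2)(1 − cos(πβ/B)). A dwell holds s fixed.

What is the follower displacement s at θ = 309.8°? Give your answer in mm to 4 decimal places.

seg 1 [0°–121°] dwell: s stays 0.0000
seg 2 [121°–210.8°] uniform, h=20: full span → s += 20 → s = 20.0000
seg 3 [210.8°–360°] simple-harmonic, h=-14: θ=309.8° here. β=99, B=149.2. -14/2·(1 − cos(π·0.6635)) = -10.4403 → s = 9.5597

9.5597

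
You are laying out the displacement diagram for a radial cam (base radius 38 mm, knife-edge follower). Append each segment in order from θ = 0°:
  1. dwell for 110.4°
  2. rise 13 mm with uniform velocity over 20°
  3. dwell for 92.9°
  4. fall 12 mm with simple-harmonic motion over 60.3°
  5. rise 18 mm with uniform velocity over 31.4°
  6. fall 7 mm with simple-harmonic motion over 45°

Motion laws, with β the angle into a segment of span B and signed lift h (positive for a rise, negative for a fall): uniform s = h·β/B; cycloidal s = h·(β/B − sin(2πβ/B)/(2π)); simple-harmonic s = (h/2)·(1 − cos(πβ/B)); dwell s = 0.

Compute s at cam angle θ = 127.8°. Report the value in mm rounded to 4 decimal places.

seg 1 [0°–110.4°] dwell: s stays 0.0000
seg 2 [110.4°–130.4°] uniform, h=13: θ=127.8° here. β=17.4, B=20. 13·17.4/20 = 11.3100 → s = 11.3100

11.3100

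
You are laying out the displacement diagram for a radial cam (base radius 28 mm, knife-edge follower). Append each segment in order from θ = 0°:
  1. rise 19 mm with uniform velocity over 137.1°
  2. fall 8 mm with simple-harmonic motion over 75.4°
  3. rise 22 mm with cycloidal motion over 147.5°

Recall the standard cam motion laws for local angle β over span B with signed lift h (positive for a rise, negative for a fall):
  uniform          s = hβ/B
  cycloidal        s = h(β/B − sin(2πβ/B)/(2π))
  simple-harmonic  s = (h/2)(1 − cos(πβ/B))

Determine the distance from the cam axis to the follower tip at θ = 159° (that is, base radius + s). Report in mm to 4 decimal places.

seg 1 [0°–137.1°] uniform, h=19: full span → s += 19 → s = 19.0000
seg 2 [137.1°–212.5°] simple-harmonic, h=-8: θ=159° here. β=21.9, B=75.4. -8/2·(1 − cos(π·0.2905)) = -1.5529 → s = 17.4471
radial distance = base radius + s = 28 + 17.4471 = 45.4471

45.4471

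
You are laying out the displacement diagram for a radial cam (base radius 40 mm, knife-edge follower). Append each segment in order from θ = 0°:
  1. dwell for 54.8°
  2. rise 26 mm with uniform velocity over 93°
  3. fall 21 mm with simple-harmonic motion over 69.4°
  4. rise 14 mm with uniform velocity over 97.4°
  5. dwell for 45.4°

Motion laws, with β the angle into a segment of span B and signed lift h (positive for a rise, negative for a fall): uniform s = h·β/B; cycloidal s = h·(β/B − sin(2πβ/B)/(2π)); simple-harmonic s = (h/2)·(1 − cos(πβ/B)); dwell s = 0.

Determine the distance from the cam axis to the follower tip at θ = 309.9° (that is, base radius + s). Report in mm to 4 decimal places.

seg 1 [0°–54.8°] dwell: s stays 0.0000
seg 2 [54.8°–147.8°] uniform, h=26: full span → s += 26 → s = 26.0000
seg 3 [147.8°–217.2°] simple-harmonic, h=-21: full span → s += -21 → s = 5.0000
seg 4 [217.2°–314.6°] uniform, h=14: θ=309.9° here. β=92.7, B=97.4. 14·92.7/97.4 = 13.3244 → s = 18.3244
radial distance = base radius + s = 40 + 18.3244 = 58.3244

58.3244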